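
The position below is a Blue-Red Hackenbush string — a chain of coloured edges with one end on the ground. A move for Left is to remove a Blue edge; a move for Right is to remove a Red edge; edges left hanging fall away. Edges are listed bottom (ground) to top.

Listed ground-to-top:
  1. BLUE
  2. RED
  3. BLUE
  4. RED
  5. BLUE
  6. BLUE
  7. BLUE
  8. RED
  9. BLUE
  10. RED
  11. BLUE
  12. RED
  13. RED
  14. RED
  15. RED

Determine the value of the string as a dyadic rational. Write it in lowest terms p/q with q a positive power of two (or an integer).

11937/16384

value(B) = { 0 | ∅ } -> 1
value(BR) = { 0 | 1 } -> 1/2
value(BRB) = { 0,1/2 | 1 } -> 3/4
value(BRBR) = { 0,1/2 | 3/4,1 } -> 5/8
value(BRBRB) = { 0,1/2,5/8 | 3/4,1 } -> 11/16
value(BRBRBB) = { 0,1/2,5/8,11/16 | 3/4,1 } -> 23/32
value(BRBRBBB) = { 0,1/2,5/8,11/16,23/32 | 3/4,1 } -> 47/64
value(BRBRBBBR) = { 0,1/2,5/8,11/16,23/32 | 47/64,3/4,1 } -> 93/128
value(BRBRBBBRB) = { 0,1/2,5/8,11/16,23/32,93/128 | 47/64,3/4,1 } -> 187/256
value(BRBRBBBRBR) = { 0,1/2,5/8,11/16,23/32,93/128 | 187/256,47/64,3/4,1 } -> 373/512
value(BRBRBBBRBRB) = { 0,1/2,5/8,11/16,23/32,93/128,373/512 | 187/256,47/64,3/4,1 } -> 747/1024
value(BRBRBBBRBRBR) = { 0,1/2,5/8,11/16,23/32,93/128,373/512 | 747/1024,187/256,47/64,3/4,1 } -> 1493/2048
value(BRBRBBBRBRBRR) = { 0,1/2,5/8,11/16,23/32,93/128,373/512 | 1493/2048,747/1024,187/256,47/64,3/4,1 } -> 2985/4096
value(BRBRBBBRBRBRRR) = { 0,1/2,5/8,11/16,23/32,93/128,373/512 | 2985/4096,1493/2048,747/1024,187/256,47/64,3/4,1 } -> 5969/8192
value(BRBRBBBRBRBRRRR) = { 0,1/2,5/8,11/16,23/32,93/128,373/512 | 5969/8192,2985/4096,1493/2048,747/1024,187/256,47/64,3/4,1 } -> 11937/16384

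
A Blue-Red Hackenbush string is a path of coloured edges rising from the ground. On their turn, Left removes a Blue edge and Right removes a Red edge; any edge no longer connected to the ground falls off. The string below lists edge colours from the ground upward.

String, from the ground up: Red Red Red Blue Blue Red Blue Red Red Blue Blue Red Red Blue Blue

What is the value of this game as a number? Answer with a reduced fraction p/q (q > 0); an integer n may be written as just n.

-9625/4096

g_1 [R]  L=[∅]  R=[0]  -> -1
g_2 [RR]  L=[∅]  R=[-1,0]  -> -2
g_3 [RRR]  L=[∅]  R=[-2,-1,0]  -> -3
g_4 [RRRB]  L=[-3]  R=[-2,-1,0]  -> -5/2
g_5 [RRRBB]  L=[-3,-5/2]  R=[-2,-1,0]  -> -9/4
g_6 [RRRBBR]  L=[-3,-5/2]  R=[-9/4,-2,-1,0]  -> -19/8
g_7 [RRRBBRB]  L=[-3,-5/2,-19/8]  R=[-9/4,-2,-1,0]  -> -37/16
g_8 [RRRBBRBR]  L=[-3,-5/2,-19/8]  R=[-37/16,-9/4,-2,-1,0]  -> -75/32
g_9 [RRRBBRBRR]  L=[-3,-5/2,-19/8]  R=[-75/32,-37/16,-9/4,-2,-1,0]  -> -151/64
g_10 [RRRBBRBRRB]  L=[-3,-5/2,-19/8,-151/64]  R=[-75/32,-37/16,-9/4,-2,-1,0]  -> -301/128
g_11 [RRRBBRBRRBB]  L=[-3,-5/2,-19/8,-151/64,-301/128]  R=[-75/32,-37/16,-9/4,-2,-1,0]  -> -601/256
g_12 [RRRBBRBRRBBR]  L=[-3,-5/2,-19/8,-151/64,-301/128]  R=[-601/256,-75/32,-37/16,-9/4,-2,-1,0]  -> -1203/512
g_13 [RRRBBRBRRBBRR]  L=[-3,-5/2,-19/8,-151/64,-301/128]  R=[-1203/512,-601/256,-75/32,-37/16,-9/4,-2,-1,0]  -> -2407/1024
g_14 [RRRBBRBRRBBRRB]  L=[-3,-5/2,-19/8,-151/64,-301/128,-2407/1024]  R=[-1203/512,-601/256,-75/32,-37/16,-9/4,-2,-1,0]  -> -4813/2048
g_15 [RRRBBRBRRBBRRBB]  L=[-3,-5/2,-19/8,-151/64,-301/128,-2407/1024,-4813/2048]  R=[-1203/512,-601/256,-75/32,-37/16,-9/4,-2,-1,0]  -> -9625/4096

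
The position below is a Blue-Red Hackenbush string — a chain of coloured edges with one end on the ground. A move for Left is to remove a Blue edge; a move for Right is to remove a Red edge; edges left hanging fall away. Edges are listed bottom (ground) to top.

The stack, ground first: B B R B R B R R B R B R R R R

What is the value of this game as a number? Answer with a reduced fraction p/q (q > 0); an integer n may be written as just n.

13473/8192

step 1: add B to get B; options L={ 0 } R={ none } → 1
step 2: add B to get BB; options L={ 0, 1 } R={ none } → 2
step 3: add R to get BBR; options L={ 0, 1 } R={ 2 } → 3/2
step 4: add B to get BBRB; options L={ 0, 1, 3/2 } R={ 2 } → 7/4
step 5: add R to get BBRBR; options L={ 0, 1, 3/2 } R={ 7/4, 2 } → 13/8
step 6: add B to get BBRBRB; options L={ 0, 1, 3/2, 13/8 } R={ 7/4, 2 } → 27/16
step 7: add R to get BBRBRBR; options L={ 0, 1, 3/2, 13/8 } R={ 27/16, 7/4, 2 } → 53/32
step 8: add R to get BBRBRBRR; options L={ 0, 1, 3/2, 13/8 } R={ 53/32, 27/16, 7/4, 2 } → 105/64
step 9: add B to get BBRBRBRRB; options L={ 0, 1, 3/2, 13/8, 105/64 } R={ 53/32, 27/16, 7/4, 2 } → 211/128
step 10: add R to get BBRBRBRRBR; options L={ 0, 1, 3/2, 13/8, 105/64 } R={ 211/128, 53/32, 27/16, 7/4, 2 } → 421/256
step 11: add B to get BBRBRBRRBRB; options L={ 0, 1, 3/2, 13/8, 105/64, 421/256 } R={ 211/128, 53/32, 27/16, 7/4, 2 } → 843/512
step 12: add R to get BBRBRBRRBRBR; options L={ 0, 1, 3/2, 13/8, 105/64, 421/256 } R={ 843/512, 211/128, 53/32, 27/16, 7/4, 2 } → 1685/1024
step 13: add R to get BBRBRBRRBRBRR; options L={ 0, 1, 3/2, 13/8, 105/64, 421/256 } R={ 1685/1024, 843/512, 211/128, 53/32, 27/16, 7/4, 2 } → 3369/2048
step 14: add R to get BBRBRBRRBRBRRR; options L={ 0, 1, 3/2, 13/8, 105/64, 421/256 } R={ 3369/2048, 1685/1024, 843/512, 211/128, 53/32, 27/16, 7/4, 2 } → 6737/4096
step 15: add R to get BBRBRBRRBRBRRRR; options L={ 0, 1, 3/2, 13/8, 105/64, 421/256 } R={ 6737/4096, 3369/2048, 1685/1024, 843/512, 211/128, 53/32, 27/16, 7/4, 2 } → 13473/8192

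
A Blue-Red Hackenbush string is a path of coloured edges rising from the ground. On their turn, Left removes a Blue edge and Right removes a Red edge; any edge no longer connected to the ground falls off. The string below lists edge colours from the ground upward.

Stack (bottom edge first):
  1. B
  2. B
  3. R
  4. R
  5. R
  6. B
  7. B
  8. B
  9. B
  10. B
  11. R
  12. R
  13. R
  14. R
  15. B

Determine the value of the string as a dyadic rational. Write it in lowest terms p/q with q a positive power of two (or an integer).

10179/8192

Recurse on prefixes of the 15-edge string B B R R R B B B B B R R R R B:
value_1 [B]  L=[0]  R=[none]  → 1
value_2 [BB]  L=[0, 1]  R=[none]  → 2
value_3 [BBR]  L=[0, 1]  R=[2]  → 3/2
value_4 [BBRR]  L=[0, 1]  R=[3/2, 2]  → 5/4
value_5 [BBRRR]  L=[0, 1]  R=[5/4, 3/2, 2]  → 9/8
value_6 [BBRRRB]  L=[0, 1, 9/8]  R=[5/4, 3/2, 2]  → 19/16
value_7 [BBRRRBB]  L=[0, 1, 9/8, 19/16]  R=[5/4, 3/2, 2]  → 39/32
value_8 [BBRRRBBB]  L=[0, 1, 9/8, 19/16, 39/32]  R=[5/4, 3/2, 2]  → 79/64
value_9 [BBRRRBBBB]  L=[0, 1, 9/8, 19/16, 39/32, 79/64]  R=[5/4, 3/2, 2]  → 159/128
value_10 [BBRRRBBBBB]  L=[0, 1, 9/8, 19/16, 39/32, 79/64, 159/128]  R=[5/4, 3/2, 2]  → 319/256
value_11 [BBRRRBBBBBR]  L=[0, 1, 9/8, 19/16, 39/32, 79/64, 159/128]  R=[319/256, 5/4, 3/2, 2]  → 637/512
value_12 [BBRRRBBBBBRR]  L=[0, 1, 9/8, 19/16, 39/32, 79/64, 159/128]  R=[637/512, 319/256, 5/4, 3/2, 2]  → 1273/1024
value_13 [BBRRRBBBBBRRR]  L=[0, 1, 9/8, 19/16, 39/32, 79/64, 159/128]  R=[1273/1024, 637/512, 319/256, 5/4, 3/2, 2]  → 2545/2048
value_14 [BBRRRBBBBBRRRR]  L=[0, 1, 9/8, 19/16, 39/32, 79/64, 159/128]  R=[2545/2048, 1273/1024, 637/512, 319/256, 5/4, 3/2, 2]  → 5089/4096
value_15 [BBRRRBBBBBRRRRB]  L=[0, 1, 9/8, 19/16, 39/32, 79/64, 159/128, 5089/4096]  R=[2545/2048, 1273/1024, 637/512, 319/256, 5/4, 3/2, 2]  → 10179/8192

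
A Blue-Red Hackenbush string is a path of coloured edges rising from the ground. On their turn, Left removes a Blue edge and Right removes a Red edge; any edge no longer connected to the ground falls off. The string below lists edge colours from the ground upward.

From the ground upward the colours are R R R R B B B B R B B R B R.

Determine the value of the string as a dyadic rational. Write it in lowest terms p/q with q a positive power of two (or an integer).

-3147/1024

Prefix values for R R R R B B B B R B B R B R via {L|R} + simplicity:
1 of 14 · R · max L −∞ · min R 0 ⇒ -1
2 of 14 · RR · max L −∞ · min R -1 ⇒ -2
3 of 14 · RRR · max L −∞ · min R -2 ⇒ -3
4 of 14 · RRRR · max L −∞ · min R -3 ⇒ -4
5 of 14 · RRRRB · max L -4 · min R -3 ⇒ -7/2
6 of 14 · RRRRBB · max L -7/2 · min R -3 ⇒ -13/4
7 of 14 · RRRRBBB · max L -13/4 · min R -3 ⇒ -25/8
8 of 14 · RRRRBBBB · max L -25/8 · min R -3 ⇒ -49/16
9 of 14 · RRRRBBBBR · max L -25/8 · min R -49/16 ⇒ -99/32
10 of 14 · RRRRBBBBRB · max L -99/32 · min R -49/16 ⇒ -197/64
11 of 14 · RRRRBBBBRBB · max L -197/64 · min R -49/16 ⇒ -393/128
12 of 14 · RRRRBBBBRBBR · max L -197/64 · min R -393/128 ⇒ -787/256
13 of 14 · RRRRBBBBRBBRB · max L -787/256 · min R -393/128 ⇒ -1573/512
14 of 14 · RRRRBBBBRBBRBR · max L -787/256 · min R -1573/512 ⇒ -3147/1024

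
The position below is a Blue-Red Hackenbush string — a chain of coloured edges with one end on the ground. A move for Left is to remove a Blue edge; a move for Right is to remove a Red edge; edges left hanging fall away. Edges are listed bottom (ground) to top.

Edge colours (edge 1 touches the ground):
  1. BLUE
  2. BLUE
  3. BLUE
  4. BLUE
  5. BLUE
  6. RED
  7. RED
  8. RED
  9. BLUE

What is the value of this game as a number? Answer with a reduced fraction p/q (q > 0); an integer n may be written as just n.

Recurse on prefixes of the 9-edge string BLUE BLUE BLUE BLUE BLUE RED RED RED BLUE:
step 1: add BLUE to get B; options L={ 0 } R={ · } — 1
step 2: add BLUE to get BB; options L={ 0,1 } R={ · } — 2
step 3: add BLUE to get BBB; options L={ 0,1,2 } R={ · } — 3
step 4: add BLUE to get BBBB; options L={ 0,1,2,3 } R={ · } — 4
step 5: add BLUE to get BBBBB; options L={ 0,1,2,3,4 } R={ · } — 5
step 6: add RED to get BBBBBR; options L={ 0,1,2,3,4 } R={ 5 } — 9/2
step 7: add RED to get BBBBBRR; options L={ 0,1,2,3,4 } R={ 9/2,5 } — 17/4
step 8: add RED to get BBBBBRRR; options L={ 0,1,2,3,4 } R={ 17/4,9/2,5 } — 33/8
step 9: add BLUE to get BBBBBRRRB; options L={ 0,1,2,3,4,33/8 } R={ 17/4,9/2,5 } — 67/16

67/16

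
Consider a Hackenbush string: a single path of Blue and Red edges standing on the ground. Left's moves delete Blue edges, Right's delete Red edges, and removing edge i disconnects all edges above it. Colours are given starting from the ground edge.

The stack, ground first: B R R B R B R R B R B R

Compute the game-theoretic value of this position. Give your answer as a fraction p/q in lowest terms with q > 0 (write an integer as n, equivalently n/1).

661/2048

Build v(s[:k]) for k = 1..12, string s = B R R B R B R R B R B R.
B: Left { 0 }, Right { — } so simplest 1
BR: Left { 0 }, Right { 1 } so simplest 1/2
BRR: Left { 0 }, Right { 1/2 1 } so simplest 1/4
BRRB: Left { 0 1/4 }, Right { 1/2 1 } so simplest 3/8
BRRBR: Left { 0 1/4 }, Right { 3/8 1/2 1 } so simplest 5/16
BRRBRB: Left { 0 1/4 5/16 }, Right { 3/8 1/2 1 } so simplest 11/32
BRRBRBR: Left { 0 1/4 5/16 }, Right { 11/32 3/8 1/2 1 } so simplest 21/64
BRRBRBRR: Left { 0 1/4 5/16 }, Right { 21/64 11/32 3/8 1/2 1 } so simplest 41/128
BRRBRBRRB: Left { 0 1/4 5/16 41/128 }, Right { 21/64 11/32 3/8 1/2 1 } so simplest 83/256
BRRBRBRRBR: Left { 0 1/4 5/16 41/128 }, Right { 83/256 21/64 11/32 3/8 1/2 1 } so simplest 165/512
BRRBRBRRBRB: Left { 0 1/4 5/16 41/128 165/512 }, Right { 83/256 21/64 11/32 3/8 1/2 1 } so simplest 331/1024
BRRBRBRRBRBR: Left { 0 1/4 5/16 41/128 165/512 }, Right { 331/1024 83/256 21/64 11/32 3/8 1/2 1 } so simplest 661/2048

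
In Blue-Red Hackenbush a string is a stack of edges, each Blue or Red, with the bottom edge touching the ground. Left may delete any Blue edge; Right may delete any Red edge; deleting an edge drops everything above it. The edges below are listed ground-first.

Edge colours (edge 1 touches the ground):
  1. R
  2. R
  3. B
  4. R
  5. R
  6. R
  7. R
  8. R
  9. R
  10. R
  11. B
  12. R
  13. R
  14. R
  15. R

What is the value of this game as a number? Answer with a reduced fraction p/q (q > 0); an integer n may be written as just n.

-16351/8192

Recurse on prefixes of the 15-edge string R R B R R R R R R R B R R R R:
step 1: add R to get R; options L={ ∅ } R={ 0 } => -1
step 2: add R to get RR; options L={ ∅ } R={ -1 0 } => -2
step 3: add B to get RRB; options L={ -2 } R={ -1 0 } => -3/2
step 4: add R to get RRBR; options L={ -2 } R={ -3/2 -1 0 } => -7/4
step 5: add R to get RRBRR; options L={ -2 } R={ -7/4 -3/2 -1 0 } => -15/8
step 6: add R to get RRBRRR; options L={ -2 } R={ -15/8 -7/4 -3/2 -1 0 } => -31/16
step 7: add R to get RRBRRRR; options L={ -2 } R={ -31/16 -15/8 -7/4 -3/2 -1 0 } => -63/32
step 8: add R to get RRBRRRRR; options L={ -2 } R={ -63/32 -31/16 -15/8 -7/4 -3/2 -1 0 } => -127/64
step 9: add R to get RRBRRRRRR; options L={ -2 } R={ -127/64 -63/32 -31/16 -15/8 -7/4 -3/2 -1 0 } => -255/128
step 10: add R to get RRBRRRRRRR; options L={ -2 } R={ -255/128 -127/64 -63/32 -31/16 -15/8 -7/4 -3/2 -1 0 } => -511/256
step 11: add B to get RRBRRRRRRRB; options L={ -2 -511/256 } R={ -255/128 -127/64 -63/32 -31/16 -15/8 -7/4 -3/2 -1 0 } => -1021/512
step 12: add R to get RRBRRRRRRRBR; options L={ -2 -511/256 } R={ -1021/512 -255/128 -127/64 -63/32 -31/16 -15/8 -7/4 -3/2 -1 0 } => -2043/1024
step 13: add R to get RRBRRRRRRRBRR; options L={ -2 -511/256 } R={ -2043/1024 -1021/512 -255/128 -127/64 -63/32 -31/16 -15/8 -7/4 -3/2 -1 0 } => -4087/2048
step 14: add R to get RRBRRRRRRRBRRR; options L={ -2 -511/256 } R={ -4087/2048 -2043/1024 -1021/512 -255/128 -127/64 -63/32 -31/16 -15/8 -7/4 -3/2 -1 0 } => -8175/4096
step 15: add R to get RRBRRRRRRRBRRRR; options L={ -2 -511/256 } R={ -8175/4096 -4087/2048 -2043/1024 -1021/512 -255/128 -127/64 -63/32 -31/16 -15/8 -7/4 -3/2 -1 0 } => -16351/8192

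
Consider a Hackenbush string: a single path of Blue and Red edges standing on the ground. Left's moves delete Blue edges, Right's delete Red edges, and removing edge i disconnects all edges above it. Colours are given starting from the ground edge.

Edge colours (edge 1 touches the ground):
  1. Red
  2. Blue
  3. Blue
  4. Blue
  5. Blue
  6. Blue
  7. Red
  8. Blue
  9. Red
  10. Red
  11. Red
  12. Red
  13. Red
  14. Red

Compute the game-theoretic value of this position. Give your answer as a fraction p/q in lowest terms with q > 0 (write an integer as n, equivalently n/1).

-383/8192

g(R) = { — | 0 } gives -1
g(RB) = { -1 | 0 } gives -1/2
g(RBB) = { -1 -1/2 | 0 } gives -1/4
g(RBBB) = { -1 -1/2 -1/4 | 0 } gives -1/8
g(RBBBB) = { -1 -1/2 -1/4 -1/8 | 0 } gives -1/16
g(RBBBBB) = { -1 -1/2 -1/4 -1/8 -1/16 | 0 } gives -1/32
g(RBBBBBR) = { -1 -1/2 -1/4 -1/8 -1/16 | -1/32 0 } gives -3/64
g(RBBBBBRB) = { -1 -1/2 -1/4 -1/8 -1/16 -3/64 | -1/32 0 } gives -5/128
g(RBBBBBRBR) = { -1 -1/2 -1/4 -1/8 -1/16 -3/64 | -5/128 -1/32 0 } gives -11/256
g(RBBBBBRBRR) = { -1 -1/2 -1/4 -1/8 -1/16 -3/64 | -11/256 -5/128 -1/32 0 } gives -23/512
g(RBBBBBRBRRR) = { -1 -1/2 -1/4 -1/8 -1/16 -3/64 | -23/512 -11/256 -5/128 -1/32 0 } gives -47/1024
g(RBBBBBRBRRRR) = { -1 -1/2 -1/4 -1/8 -1/16 -3/64 | -47/1024 -23/512 -11/256 -5/128 -1/32 0 } gives -95/2048
g(RBBBBBRBRRRRR) = { -1 -1/2 -1/4 -1/8 -1/16 -3/64 | -95/2048 -47/1024 -23/512 -11/256 -5/128 -1/32 0 } gives -191/4096
g(RBBBBBRBRRRRRR) = { -1 -1/2 -1/4 -1/8 -1/16 -3/64 | -191/4096 -95/2048 -47/1024 -23/512 -11/256 -5/128 -1/32 0 } gives -383/8192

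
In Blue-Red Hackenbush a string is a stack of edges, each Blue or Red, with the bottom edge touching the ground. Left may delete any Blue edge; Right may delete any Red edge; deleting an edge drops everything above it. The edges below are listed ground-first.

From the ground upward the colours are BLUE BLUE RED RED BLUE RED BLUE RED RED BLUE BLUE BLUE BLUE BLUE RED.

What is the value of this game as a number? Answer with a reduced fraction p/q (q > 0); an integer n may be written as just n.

10877/8192

Recurse on prefixes of the 15-edge string BLUE BLUE RED RED BLUE RED BLUE RED RED BLUE BLUE BLUE BLUE BLUE RED:
edge 1 of 15 (BLUE): { 0 | — } -> 1
edge 2 of 15 (BLUE): { 0; 1 | — } -> 2
edge 3 of 15 (RED): { 0; 1 | 2 } -> 3/2
edge 4 of 15 (RED): { 0; 1 | 3/2; 2 } -> 5/4
edge 5 of 15 (BLUE): { 0; 1; 5/4 | 3/2; 2 } -> 11/8
edge 6 of 15 (RED): { 0; 1; 5/4 | 11/8; 3/2; 2 } -> 21/16
edge 7 of 15 (BLUE): { 0; 1; 5/4; 21/16 | 11/8; 3/2; 2 } -> 43/32
edge 8 of 15 (RED): { 0; 1; 5/4; 21/16 | 43/32; 11/8; 3/2; 2 } -> 85/64
edge 9 of 15 (RED): { 0; 1; 5/4; 21/16 | 85/64; 43/32; 11/8; 3/2; 2 } -> 169/128
edge 10 of 15 (BLUE): { 0; 1; 5/4; 21/16; 169/128 | 85/64; 43/32; 11/8; 3/2; 2 } -> 339/256
edge 11 of 15 (BLUE): { 0; 1; 5/4; 21/16; 169/128; 339/256 | 85/64; 43/32; 11/8; 3/2; 2 } -> 679/512
edge 12 of 15 (BLUE): { 0; 1; 5/4; 21/16; 169/128; 339/256; 679/512 | 85/64; 43/32; 11/8; 3/2; 2 } -> 1359/1024
edge 13 of 15 (BLUE): { 0; 1; 5/4; 21/16; 169/128; 339/256; 679/512; 1359/1024 | 85/64; 43/32; 11/8; 3/2; 2 } -> 2719/2048
edge 14 of 15 (BLUE): { 0; 1; 5/4; 21/16; 169/128; 339/256; 679/512; 1359/1024; 2719/2048 | 85/64; 43/32; 11/8; 3/2; 2 } -> 5439/4096
edge 15 of 15 (RED): { 0; 1; 5/4; 21/16; 169/128; 339/256; 679/512; 1359/1024; 2719/2048 | 5439/4096; 85/64; 43/32; 11/8; 3/2; 2 } -> 10877/8192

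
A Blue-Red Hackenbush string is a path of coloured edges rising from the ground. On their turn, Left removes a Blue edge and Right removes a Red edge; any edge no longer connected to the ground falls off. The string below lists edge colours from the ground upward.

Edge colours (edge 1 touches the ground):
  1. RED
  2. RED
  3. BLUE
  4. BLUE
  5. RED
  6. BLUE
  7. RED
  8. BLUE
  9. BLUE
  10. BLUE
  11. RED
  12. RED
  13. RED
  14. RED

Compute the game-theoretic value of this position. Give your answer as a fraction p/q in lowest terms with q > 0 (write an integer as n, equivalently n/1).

Recurse on prefixes of the 14-edge string RED RED BLUE BLUE RED BLUE RED BLUE BLUE BLUE RED RED RED RED:
1 of 14 · R · max L −∞ · min R 0 gives -1
2 of 14 · RR · max L −∞ · min R -1 gives -2
3 of 14 · RRB · max L -2 · min R -1 gives -3/2
4 of 14 · RRBB · max L -3/2 · min R -1 gives -5/4
5 of 14 · RRBBR · max L -3/2 · min R -5/4 gives -11/8
6 of 14 · RRBBRB · max L -11/8 · min R -5/4 gives -21/16
7 of 14 · RRBBRBR · max L -11/8 · min R -21/16 gives -43/32
8 of 14 · RRBBRBRB · max L -43/32 · min R -21/16 gives -85/64
9 of 14 · RRBBRBRBB · max L -85/64 · min R -21/16 gives -169/128
10 of 14 · RRBBRBRBBB · max L -169/128 · min R -21/16 gives -337/256
11 of 14 · RRBBRBRBBBR · max L -169/128 · min R -337/256 gives -675/512
12 of 14 · RRBBRBRBBBRR · max L -169/128 · min R -675/512 gives -1351/1024
13 of 14 · RRBBRBRBBBRRR · max L -169/128 · min R -1351/1024 gives -2703/2048
14 of 14 · RRBBRBRBBBRRRR · max L -169/128 · min R -2703/2048 gives -5407/4096

-5407/4096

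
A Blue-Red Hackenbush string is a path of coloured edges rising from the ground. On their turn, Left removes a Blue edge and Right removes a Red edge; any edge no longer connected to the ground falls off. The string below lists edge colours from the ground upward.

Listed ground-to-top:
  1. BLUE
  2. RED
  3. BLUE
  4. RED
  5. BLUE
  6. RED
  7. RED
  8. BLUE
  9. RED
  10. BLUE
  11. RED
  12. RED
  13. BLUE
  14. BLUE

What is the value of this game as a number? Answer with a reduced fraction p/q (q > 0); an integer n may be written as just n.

5287/8192

g_1 [B]  L=[0]  R=[∅]  → 1
g_2 [BR]  L=[0]  R=[1]  → 1/2
g_3 [BRB]  L=[0, 1/2]  R=[1]  → 3/4
g_4 [BRBR]  L=[0, 1/2]  R=[3/4, 1]  → 5/8
g_5 [BRBRB]  L=[0, 1/2, 5/8]  R=[3/4, 1]  → 11/16
g_6 [BRBRBR]  L=[0, 1/2, 5/8]  R=[11/16, 3/4, 1]  → 21/32
g_7 [BRBRBRR]  L=[0, 1/2, 5/8]  R=[21/32, 11/16, 3/4, 1]  → 41/64
g_8 [BRBRBRRB]  L=[0, 1/2, 5/8, 41/64]  R=[21/32, 11/16, 3/4, 1]  → 83/128
g_9 [BRBRBRRBR]  L=[0, 1/2, 5/8, 41/64]  R=[83/128, 21/32, 11/16, 3/4, 1]  → 165/256
g_10 [BRBRBRRBRB]  L=[0, 1/2, 5/8, 41/64, 165/256]  R=[83/128, 21/32, 11/16, 3/4, 1]  → 331/512
g_11 [BRBRBRRBRBR]  L=[0, 1/2, 5/8, 41/64, 165/256]  R=[331/512, 83/128, 21/32, 11/16, 3/4, 1]  → 661/1024
g_12 [BRBRBRRBRBRR]  L=[0, 1/2, 5/8, 41/64, 165/256]  R=[661/1024, 331/512, 83/128, 21/32, 11/16, 3/4, 1]  → 1321/2048
g_13 [BRBRBRRBRBRRB]  L=[0, 1/2, 5/8, 41/64, 165/256, 1321/2048]  R=[661/1024, 331/512, 83/128, 21/32, 11/16, 3/4, 1]  → 2643/4096
g_14 [BRBRBRRBRBRRBB]  L=[0, 1/2, 5/8, 41/64, 165/256, 1321/2048, 2643/4096]  R=[661/1024, 331/512, 83/128, 21/32, 11/16, 3/4, 1]  → 5287/8192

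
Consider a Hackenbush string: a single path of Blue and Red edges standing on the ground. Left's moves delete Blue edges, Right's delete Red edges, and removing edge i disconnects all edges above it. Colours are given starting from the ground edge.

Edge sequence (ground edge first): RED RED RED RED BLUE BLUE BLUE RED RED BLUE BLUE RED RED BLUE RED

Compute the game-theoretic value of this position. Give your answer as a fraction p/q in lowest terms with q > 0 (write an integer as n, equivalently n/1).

-6555/2048

Recurse on prefixes of the 15-edge string RED RED RED RED BLUE BLUE BLUE RED RED BLUE BLUE RED RED BLUE RED:
edge 1 of 15 (RED): {  | 0 } gives -1
edge 2 of 15 (RED): {  | -1, 0 } gives -2
edge 3 of 15 (RED): {  | -2, -1, 0 } gives -3
edge 4 of 15 (RED): {  | -3, -2, -1, 0 } gives -4
edge 5 of 15 (BLUE): { -4 | -3, -2, -1, 0 } gives -7/2
edge 6 of 15 (BLUE): { -4, -7/2 | -3, -2, -1, 0 } gives -13/4
edge 7 of 15 (BLUE): { -4, -7/2, -13/4 | -3, -2, -1, 0 } gives -25/8
edge 8 of 15 (RED): { -4, -7/2, -13/4 | -25/8, -3, -2, -1, 0 } gives -51/16
edge 9 of 15 (RED): { -4, -7/2, -13/4 | -51/16, -25/8, -3, -2, -1, 0 } gives -103/32
edge 10 of 15 (BLUE): { -4, -7/2, -13/4, -103/32 | -51/16, -25/8, -3, -2, -1, 0 } gives -205/64
edge 11 of 15 (BLUE): { -4, -7/2, -13/4, -103/32, -205/64 | -51/16, -25/8, -3, -2, -1, 0 } gives -409/128
edge 12 of 15 (RED): { -4, -7/2, -13/4, -103/32, -205/64 | -409/128, -51/16, -25/8, -3, -2, -1, 0 } gives -819/256
edge 13 of 15 (RED): { -4, -7/2, -13/4, -103/32, -205/64 | -819/256, -409/128, -51/16, -25/8, -3, -2, -1, 0 } gives -1639/512
edge 14 of 15 (BLUE): { -4, -7/2, -13/4, -103/32, -205/64, -1639/512 | -819/256, -409/128, -51/16, -25/8, -3, -2, -1, 0 } gives -3277/1024
edge 15 of 15 (RED): { -4, -7/2, -13/4, -103/32, -205/64, -1639/512 | -3277/1024, -819/256, -409/128, -51/16, -25/8, -3, -2, -1, 0 } gives -6555/2048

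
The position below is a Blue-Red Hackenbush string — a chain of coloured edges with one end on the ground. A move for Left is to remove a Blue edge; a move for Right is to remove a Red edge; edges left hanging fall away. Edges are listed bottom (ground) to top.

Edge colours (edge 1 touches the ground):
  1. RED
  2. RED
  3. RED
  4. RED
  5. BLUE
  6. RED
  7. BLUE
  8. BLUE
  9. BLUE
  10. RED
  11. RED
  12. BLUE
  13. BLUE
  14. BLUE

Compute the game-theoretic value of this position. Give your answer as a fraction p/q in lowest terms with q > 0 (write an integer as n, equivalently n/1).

-3633/1024

step 1: add RED to get R; options L={ ∅ } R={ 0 } => -1
step 2: add RED to get RR; options L={ ∅ } R={ -1; 0 } => -2
step 3: add RED to get RRR; options L={ ∅ } R={ -2; -1; 0 } => -3
step 4: add RED to get RRRR; options L={ ∅ } R={ -3; -2; -1; 0 } => -4
step 5: add BLUE to get RRRRB; options L={ -4 } R={ -3; -2; -1; 0 } => -7/2
step 6: add RED to get RRRRBR; options L={ -4 } R={ -7/2; -3; -2; -1; 0 } => -15/4
step 7: add BLUE to get RRRRBRB; options L={ -4; -15/4 } R={ -7/2; -3; -2; -1; 0 } => -29/8
step 8: add BLUE to get RRRRBRBB; options L={ -4; -15/4; -29/8 } R={ -7/2; -3; -2; -1; 0 } => -57/16
step 9: add BLUE to get RRRRBRBBB; options L={ -4; -15/4; -29/8; -57/16 } R={ -7/2; -3; -2; -1; 0 } => -113/32
step 10: add RED to get RRRRBRBBBR; options L={ -4; -15/4; -29/8; -57/16 } R={ -113/32; -7/2; -3; -2; -1; 0 } => -227/64
step 11: add RED to get RRRRBRBBBRR; options L={ -4; -15/4; -29/8; -57/16 } R={ -227/64; -113/32; -7/2; -3; -2; -1; 0 } => -455/128
step 12: add BLUE to get RRRRBRBBBRRB; options L={ -4; -15/4; -29/8; -57/16; -455/128 } R={ -227/64; -113/32; -7/2; -3; -2; -1; 0 } => -909/256
step 13: add BLUE to get RRRRBRBBBRRBB; options L={ -4; -15/4; -29/8; -57/16; -455/128; -909/256 } R={ -227/64; -113/32; -7/2; -3; -2; -1; 0 } => -1817/512
step 14: add BLUE to get RRRRBRBBBRRBBB; options L={ -4; -15/4; -29/8; -57/16; -455/128; -909/256; -1817/512 } R={ -227/64; -113/32; -7/2; -3; -2; -1; 0 } => -3633/1024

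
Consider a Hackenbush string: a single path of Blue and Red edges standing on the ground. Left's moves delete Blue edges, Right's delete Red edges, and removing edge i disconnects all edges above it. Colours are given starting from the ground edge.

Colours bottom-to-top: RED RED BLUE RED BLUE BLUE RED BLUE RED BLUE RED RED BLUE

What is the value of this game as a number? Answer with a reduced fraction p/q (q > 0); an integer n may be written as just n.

-3245/2048

Recurse on prefixes of the 13-edge string RED RED BLUE RED BLUE BLUE RED BLUE RED BLUE RED RED BLUE:
g(R) = { (no moves) | 0 } → -1
g(RR) = { (no moves) | -1; 0 } → -2
g(RRB) = { -2 | -1; 0 } → -3/2
g(RRBR) = { -2 | -3/2; -1; 0 } → -7/4
g(RRBRB) = { -2; -7/4 | -3/2; -1; 0 } → -13/8
g(RRBRBB) = { -2; -7/4; -13/8 | -3/2; -1; 0 } → -25/16
g(RRBRBBR) = { -2; -7/4; -13/8 | -25/16; -3/2; -1; 0 } → -51/32
g(RRBRBBRB) = { -2; -7/4; -13/8; -51/32 | -25/16; -3/2; -1; 0 } → -101/64
g(RRBRBBRBR) = { -2; -7/4; -13/8; -51/32 | -101/64; -25/16; -3/2; -1; 0 } → -203/128
g(RRBRBBRBRB) = { -2; -7/4; -13/8; -51/32; -203/128 | -101/64; -25/16; -3/2; -1; 0 } → -405/256
g(RRBRBBRBRBR) = { -2; -7/4; -13/8; -51/32; -203/128 | -405/256; -101/64; -25/16; -3/2; -1; 0 } → -811/512
g(RRBRBBRBRBRR) = { -2; -7/4; -13/8; -51/32; -203/128 | -811/512; -405/256; -101/64; -25/16; -3/2; -1; 0 } → -1623/1024
g(RRBRBBRBRBRRB) = { -2; -7/4; -13/8; -51/32; -203/128; -1623/1024 | -811/512; -405/256; -101/64; -25/16; -3/2; -1; 0 } → -3245/2048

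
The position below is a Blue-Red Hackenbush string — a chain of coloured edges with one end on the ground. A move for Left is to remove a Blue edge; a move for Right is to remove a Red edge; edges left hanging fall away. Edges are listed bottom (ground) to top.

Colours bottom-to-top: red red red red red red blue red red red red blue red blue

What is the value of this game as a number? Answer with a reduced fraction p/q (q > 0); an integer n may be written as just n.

-1525/256

Recurse on prefixes of the 14-edge string red red red red red red blue red red red red blue red blue:
r: Left {  }, Right { 0 } = simplest -1
rr: Left {  }, Right { -1; 0 } = simplest -2
rrr: Left {  }, Right { -2; -1; 0 } = simplest -3
rrrr: Left {  }, Right { -3; -2; -1; 0 } = simplest -4
rrrrr: Left {  }, Right { -4; -3; -2; -1; 0 } = simplest -5
rrrrrr: Left {  }, Right { -5; -4; -3; -2; -1; 0 } = simplest -6
rrrrrrb: Left { -6 }, Right { -5; -4; -3; -2; -1; 0 } = simplest -11/2
rrrrrrbr: Left { -6 }, Right { -11/2; -5; -4; -3; -2; -1; 0 } = simplest -23/4
rrrrrrbrr: Left { -6 }, Right { -23/4; -11/2; -5; -4; -3; -2; -1; 0 } = simplest -47/8
rrrrrrbrrr: Left { -6 }, Right { -47/8; -23/4; -11/2; -5; -4; -3; -2; -1; 0 } = simplest -95/16
rrrrrrbrrrr: Left { -6 }, Right { -95/16; -47/8; -23/4; -11/2; -5; -4; -3; -2; -1; 0 } = simplest -191/32
rrrrrrbrrrrb: Left { -6; -191/32 }, Right { -95/16; -47/8; -23/4; -11/2; -5; -4; -3; -2; -1; 0 } = simplest -381/64
rrrrrrbrrrrbr: Left { -6; -191/32 }, Right { -381/64; -95/16; -47/8; -23/4; -11/2; -5; -4; -3; -2; -1; 0 } = simplest -763/128
rrrrrrbrrrrbrb: Left { -6; -191/32; -763/128 }, Right { -381/64; -95/16; -47/8; -23/4; -11/2; -5; -4; -3; -2; -1; 0 } = simplest -1525/256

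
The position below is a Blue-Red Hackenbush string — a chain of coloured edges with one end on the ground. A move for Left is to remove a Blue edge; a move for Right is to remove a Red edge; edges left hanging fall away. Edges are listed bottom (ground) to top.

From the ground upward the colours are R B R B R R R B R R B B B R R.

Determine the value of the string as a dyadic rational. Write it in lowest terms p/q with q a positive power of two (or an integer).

Prefix values for R B R B R R R B R R B B B R R via {L|R} + simplicity:
val(R) = { none | 0 } = -1
val(RB) = { -1 | 0 } = -1/2
val(RBR) = { -1 | -1/2; 0 } = -3/4
val(RBRB) = { -1; -3/4 | -1/2; 0 } = -5/8
val(RBRBR) = { -1; -3/4 | -5/8; -1/2; 0 } = -11/16
val(RBRBRR) = { -1; -3/4 | -11/16; -5/8; -1/2; 0 } = -23/32
val(RBRBRRR) = { -1; -3/4 | -23/32; -11/16; -5/8; -1/2; 0 } = -47/64
val(RBRBRRRB) = { -1; -3/4; -47/64 | -23/32; -11/16; -5/8; -1/2; 0 } = -93/128
val(RBRBRRRBR) = { -1; -3/4; -47/64 | -93/128; -23/32; -11/16; -5/8; -1/2; 0 } = -187/256
val(RBRBRRRBRR) = { -1; -3/4; -47/64 | -187/256; -93/128; -23/32; -11/16; -5/8; -1/2; 0 } = -375/512
val(RBRBRRRBRRB) = { -1; -3/4; -47/64; -375/512 | -187/256; -93/128; -23/32; -11/16; -5/8; -1/2; 0 } = -749/1024
val(RBRBRRRBRRBB) = { -1; -3/4; -47/64; -375/512; -749/1024 | -187/256; -93/128; -23/32; -11/16; -5/8; -1/2; 0 } = -1497/2048
val(RBRBRRRBRRBBB) = { -1; -3/4; -47/64; -375/512; -749/1024; -1497/2048 | -187/256; -93/128; -23/32; -11/16; -5/8; -1/2; 0 } = -2993/4096
val(RBRBRRRBRRBBBR) = { -1; -3/4; -47/64; -375/512; -749/1024; -1497/2048 | -2993/4096; -187/256; -93/128; -23/32; -11/16; -5/8; -1/2; 0 } = -5987/8192
val(RBRBRRRBRRBBBRR) = { -1; -3/4; -47/64; -375/512; -749/1024; -1497/2048 | -5987/8192; -2993/4096; -187/256; -93/128; -23/32; -11/16; -5/8; -1/2; 0 } = -11975/16384

-11975/16384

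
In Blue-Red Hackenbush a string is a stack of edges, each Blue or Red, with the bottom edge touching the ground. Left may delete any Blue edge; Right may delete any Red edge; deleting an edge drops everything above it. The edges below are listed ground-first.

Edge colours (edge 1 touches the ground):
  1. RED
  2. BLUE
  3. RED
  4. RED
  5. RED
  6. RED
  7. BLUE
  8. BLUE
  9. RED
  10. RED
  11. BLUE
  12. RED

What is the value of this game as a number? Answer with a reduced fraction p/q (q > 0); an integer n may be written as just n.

G_1 [R]  L=[—]  R=[0]  — -1
G_2 [RB]  L=[-1]  R=[0]  — -1/2
G_3 [RBR]  L=[-1]  R=[-1/2,0]  — -3/4
G_4 [RBRR]  L=[-1]  R=[-3/4,-1/2,0]  — -7/8
G_5 [RBRRR]  L=[-1]  R=[-7/8,-3/4,-1/2,0]  — -15/16
G_6 [RBRRRR]  L=[-1]  R=[-15/16,-7/8,-3/4,-1/2,0]  — -31/32
G_7 [RBRRRRB]  L=[-1,-31/32]  R=[-15/16,-7/8,-3/4,-1/2,0]  — -61/64
G_8 [RBRRRRBB]  L=[-1,-31/32,-61/64]  R=[-15/16,-7/8,-3/4,-1/2,0]  — -121/128
G_9 [RBRRRRBBR]  L=[-1,-31/32,-61/64]  R=[-121/128,-15/16,-7/8,-3/4,-1/2,0]  — -243/256
G_10 [RBRRRRBBRR]  L=[-1,-31/32,-61/64]  R=[-243/256,-121/128,-15/16,-7/8,-3/4,-1/2,0]  — -487/512
G_11 [RBRRRRBBRRB]  L=[-1,-31/32,-61/64,-487/512]  R=[-243/256,-121/128,-15/16,-7/8,-3/4,-1/2,0]  — -973/1024
G_12 [RBRRRRBBRRBR]  L=[-1,-31/32,-61/64,-487/512]  R=[-973/1024,-243/256,-121/128,-15/16,-7/8,-3/4,-1/2,0]  — -1947/2048

-1947/2048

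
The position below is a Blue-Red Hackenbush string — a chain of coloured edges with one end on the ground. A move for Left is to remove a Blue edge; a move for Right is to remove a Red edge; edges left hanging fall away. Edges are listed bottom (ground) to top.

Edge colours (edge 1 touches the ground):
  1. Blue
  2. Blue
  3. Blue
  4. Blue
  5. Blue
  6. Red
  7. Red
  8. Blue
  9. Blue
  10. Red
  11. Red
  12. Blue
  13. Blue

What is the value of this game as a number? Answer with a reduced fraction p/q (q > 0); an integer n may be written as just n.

step 1: add Blue to get B; options L={ 0 } R={  } → 1
step 2: add Blue to get BB; options L={ 0,1 } R={  } → 2
step 3: add Blue to get BBB; options L={ 0,1,2 } R={  } → 3
step 4: add Blue to get BBBB; options L={ 0,1,2,3 } R={  } → 4
step 5: add Blue to get BBBBB; options L={ 0,1,2,3,4 } R={  } → 5
step 6: add Red to get BBBBBR; options L={ 0,1,2,3,4 } R={ 5 } → 9/2
step 7: add Red to get BBBBBRR; options L={ 0,1,2,3,4 } R={ 9/2,5 } → 17/4
step 8: add Blue to get BBBBBRRB; options L={ 0,1,2,3,4,17/4 } R={ 9/2,5 } → 35/8
step 9: add Blue to get BBBBBRRBB; options L={ 0,1,2,3,4,17/4,35/8 } R={ 9/2,5 } → 71/16
step 10: add Red to get BBBBBRRBBR; options L={ 0,1,2,3,4,17/4,35/8 } R={ 71/16,9/2,5 } → 141/32
step 11: add Red to get BBBBBRRBBRR; options L={ 0,1,2,3,4,17/4,35/8 } R={ 141/32,71/16,9/2,5 } → 281/64
step 12: add Blue to get BBBBBRRBBRRB; options L={ 0,1,2,3,4,17/4,35/8,281/64 } R={ 141/32,71/16,9/2,5 } → 563/128
step 13: add Blue to get BBBBBRRBBRRBB; options L={ 0,1,2,3,4,17/4,35/8,281/64,563/128 } R={ 141/32,71/16,9/2,5 } → 1127/256

1127/256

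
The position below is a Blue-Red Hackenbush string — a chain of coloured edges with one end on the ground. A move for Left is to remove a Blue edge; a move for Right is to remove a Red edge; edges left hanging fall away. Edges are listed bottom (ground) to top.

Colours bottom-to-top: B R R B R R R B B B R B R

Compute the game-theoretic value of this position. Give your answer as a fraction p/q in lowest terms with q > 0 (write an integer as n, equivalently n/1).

1141/4096

Prefix values for B R R B R R R B B B R B R via {L|R} + simplicity:
edge 1 of 13 (B): { 0 | none } -> 1
edge 2 of 13 (R): { 0 | 1 } -> 1/2
edge 3 of 13 (R): { 0 | 1/2, 1 } -> 1/4
edge 4 of 13 (B): { 0, 1/4 | 1/2, 1 } -> 3/8
edge 5 of 13 (R): { 0, 1/4 | 3/8, 1/2, 1 } -> 5/16
edge 6 of 13 (R): { 0, 1/4 | 5/16, 3/8, 1/2, 1 } -> 9/32
edge 7 of 13 (R): { 0, 1/4 | 9/32, 5/16, 3/8, 1/2, 1 } -> 17/64
edge 8 of 13 (B): { 0, 1/4, 17/64 | 9/32, 5/16, 3/8, 1/2, 1 } -> 35/128
edge 9 of 13 (B): { 0, 1/4, 17/64, 35/128 | 9/32, 5/16, 3/8, 1/2, 1 } -> 71/256
edge 10 of 13 (B): { 0, 1/4, 17/64, 35/128, 71/256 | 9/32, 5/16, 3/8, 1/2, 1 } -> 143/512
edge 11 of 13 (R): { 0, 1/4, 17/64, 35/128, 71/256 | 143/512, 9/32, 5/16, 3/8, 1/2, 1 } -> 285/1024
edge 12 of 13 (B): { 0, 1/4, 17/64, 35/128, 71/256, 285/1024 | 143/512, 9/32, 5/16, 3/8, 1/2, 1 } -> 571/2048
edge 13 of 13 (R): { 0, 1/4, 17/64, 35/128, 71/256, 285/1024 | 571/2048, 143/512, 9/32, 5/16, 3/8, 1/2, 1 } -> 1141/4096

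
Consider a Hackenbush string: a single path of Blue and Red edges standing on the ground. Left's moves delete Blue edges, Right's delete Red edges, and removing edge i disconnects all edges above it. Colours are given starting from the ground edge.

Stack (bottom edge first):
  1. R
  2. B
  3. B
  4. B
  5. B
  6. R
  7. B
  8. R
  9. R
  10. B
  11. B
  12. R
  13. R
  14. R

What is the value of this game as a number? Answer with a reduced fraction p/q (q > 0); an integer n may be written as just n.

v(R) = { ∅ | 0 } ⇒ -1
v(RB) = { -1 | 0 } ⇒ -1/2
v(RBB) = { -1 -1/2 | 0 } ⇒ -1/4
v(RBBB) = { -1 -1/2 -1/4 | 0 } ⇒ -1/8
v(RBBBB) = { -1 -1/2 -1/4 -1/8 | 0 } ⇒ -1/16
v(RBBBBR) = { -1 -1/2 -1/4 -1/8 | -1/16 0 } ⇒ -3/32
v(RBBBBRB) = { -1 -1/2 -1/4 -1/8 -3/32 | -1/16 0 } ⇒ -5/64
v(RBBBBRBR) = { -1 -1/2 -1/4 -1/8 -3/32 | -5/64 -1/16 0 } ⇒ -11/128
v(RBBBBRBRR) = { -1 -1/2 -1/4 -1/8 -3/32 | -11/128 -5/64 -1/16 0 } ⇒ -23/256
v(RBBBBRBRRB) = { -1 -1/2 -1/4 -1/8 -3/32 -23/256 | -11/128 -5/64 -1/16 0 } ⇒ -45/512
v(RBBBBRBRRBB) = { -1 -1/2 -1/4 -1/8 -3/32 -23/256 -45/512 | -11/128 -5/64 -1/16 0 } ⇒ -89/1024
v(RBBBBRBRRBBR) = { -1 -1/2 -1/4 -1/8 -3/32 -23/256 -45/512 | -89/1024 -11/128 -5/64 -1/16 0 } ⇒ -179/2048
v(RBBBBRBRRBBRR) = { -1 -1/2 -1/4 -1/8 -3/32 -23/256 -45/512 | -179/2048 -89/1024 -11/128 -5/64 -1/16 0 } ⇒ -359/4096
v(RBBBBRBRRBBRRR) = { -1 -1/2 -1/4 -1/8 -3/32 -23/256 -45/512 | -359/4096 -179/2048 -89/1024 -11/128 -5/64 -1/16 0 } ⇒ -719/8192

-719/8192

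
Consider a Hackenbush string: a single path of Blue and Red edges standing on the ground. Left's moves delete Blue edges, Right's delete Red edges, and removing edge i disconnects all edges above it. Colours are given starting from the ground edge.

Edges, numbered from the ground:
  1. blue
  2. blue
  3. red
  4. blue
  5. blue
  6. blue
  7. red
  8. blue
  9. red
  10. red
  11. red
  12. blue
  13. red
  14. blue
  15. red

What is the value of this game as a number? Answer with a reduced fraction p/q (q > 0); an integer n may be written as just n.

15637/8192

step 1: add blue to get b; options L={ 0 } R={ · } so 1
step 2: add blue to get bb; options L={ 0; 1 } R={ · } so 2
step 3: add red to get bbr; options L={ 0; 1 } R={ 2 } so 3/2
step 4: add blue to get bbrb; options L={ 0; 1; 3/2 } R={ 2 } so 7/4
step 5: add blue to get bbrbb; options L={ 0; 1; 3/2; 7/4 } R={ 2 } so 15/8
step 6: add blue to get bbrbbb; options L={ 0; 1; 3/2; 7/4; 15/8 } R={ 2 } so 31/16
step 7: add red to get bbrbbbr; options L={ 0; 1; 3/2; 7/4; 15/8 } R={ 31/16; 2 } so 61/32
step 8: add blue to get bbrbbbrb; options L={ 0; 1; 3/2; 7/4; 15/8; 61/32 } R={ 31/16; 2 } so 123/64
step 9: add red to get bbrbbbrbr; options L={ 0; 1; 3/2; 7/4; 15/8; 61/32 } R={ 123/64; 31/16; 2 } so 245/128
step 10: add red to get bbrbbbrbrr; options L={ 0; 1; 3/2; 7/4; 15/8; 61/32 } R={ 245/128; 123/64; 31/16; 2 } so 489/256
step 11: add red to get bbrbbbrbrrr; options L={ 0; 1; 3/2; 7/4; 15/8; 61/32 } R={ 489/256; 245/128; 123/64; 31/16; 2 } so 977/512
step 12: add blue to get bbrbbbrbrrrb; options L={ 0; 1; 3/2; 7/4; 15/8; 61/32; 977/512 } R={ 489/256; 245/128; 123/64; 31/16; 2 } so 1955/1024
step 13: add red to get bbrbbbrbrrrbr; options L={ 0; 1; 3/2; 7/4; 15/8; 61/32; 977/512 } R={ 1955/1024; 489/256; 245/128; 123/64; 31/16; 2 } so 3909/2048
step 14: add blue to get bbrbbbrbrrrbrb; options L={ 0; 1; 3/2; 7/4; 15/8; 61/32; 977/512; 3909/2048 } R={ 1955/1024; 489/256; 245/128; 123/64; 31/16; 2 } so 7819/4096
step 15: add red to get bbrbbbrbrrrbrbr; options L={ 0; 1; 3/2; 7/4; 15/8; 61/32; 977/512; 3909/2048 } R={ 7819/4096; 1955/1024; 489/256; 245/128; 123/64; 31/16; 2 } so 15637/8192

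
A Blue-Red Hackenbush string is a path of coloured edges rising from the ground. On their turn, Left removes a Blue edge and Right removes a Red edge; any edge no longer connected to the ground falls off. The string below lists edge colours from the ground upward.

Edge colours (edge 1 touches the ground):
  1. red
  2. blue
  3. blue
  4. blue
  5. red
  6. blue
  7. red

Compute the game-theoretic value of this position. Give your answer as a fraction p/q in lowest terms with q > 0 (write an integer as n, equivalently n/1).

Prefix values for red blue blue blue red blue red via {L|R} + simplicity:
g_1 [r]  L=[(no moves)]  R=[0]  gives -1
g_2 [rb]  L=[-1]  R=[0]  gives -1/2
g_3 [rbb]  L=[-1, -1/2]  R=[0]  gives -1/4
g_4 [rbbb]  L=[-1, -1/2, -1/4]  R=[0]  gives -1/8
g_5 [rbbbr]  L=[-1, -1/2, -1/4]  R=[-1/8, 0]  gives -3/16
g_6 [rbbbrb]  L=[-1, -1/2, -1/4, -3/16]  R=[-1/8, 0]  gives -5/32
g_7 [rbbbrbr]  L=[-1, -1/2, -1/4, -3/16]  R=[-5/32, -1/8, 0]  gives -11/64

-11/64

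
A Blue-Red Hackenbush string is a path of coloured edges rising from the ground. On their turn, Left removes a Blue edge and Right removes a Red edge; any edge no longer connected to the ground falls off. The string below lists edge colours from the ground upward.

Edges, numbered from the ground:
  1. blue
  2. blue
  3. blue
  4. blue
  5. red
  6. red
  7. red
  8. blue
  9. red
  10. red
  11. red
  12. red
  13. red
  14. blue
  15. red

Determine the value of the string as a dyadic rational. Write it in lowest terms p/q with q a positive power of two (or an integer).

6405/2048

Prefix values for blue blue blue blue red red red blue red red red red red blue red via {L|R} + simplicity:
1 of 15 · b · max L 0 · min R +∞ so 1
2 of 15 · bb · max L 1 · min R +∞ so 2
3 of 15 · bbb · max L 2 · min R +∞ so 3
4 of 15 · bbbb · max L 3 · min R +∞ so 4
5 of 15 · bbbbr · max L 3 · min R 4 so 7/2
6 of 15 · bbbbrr · max L 3 · min R 7/2 so 13/4
7 of 15 · bbbbrrr · max L 3 · min R 13/4 so 25/8
8 of 15 · bbbbrrrb · max L 25/8 · min R 13/4 so 51/16
9 of 15 · bbbbrrrbr · max L 25/8 · min R 51/16 so 101/32
10 of 15 · bbbbrrrbrr · max L 25/8 · min R 101/32 so 201/64
11 of 15 · bbbbrrrbrrr · max L 25/8 · min R 201/64 so 401/128
12 of 15 · bbbbrrrbrrrr · max L 25/8 · min R 401/128 so 801/256
13 of 15 · bbbbrrrbrrrrr · max L 25/8 · min R 801/256 so 1601/512
14 of 15 · bbbbrrrbrrrrrb · max L 1601/512 · min R 801/256 so 3203/1024
15 of 15 · bbbbrrrbrrrrrbr · max L 1601/512 · min R 3203/1024 so 6405/2048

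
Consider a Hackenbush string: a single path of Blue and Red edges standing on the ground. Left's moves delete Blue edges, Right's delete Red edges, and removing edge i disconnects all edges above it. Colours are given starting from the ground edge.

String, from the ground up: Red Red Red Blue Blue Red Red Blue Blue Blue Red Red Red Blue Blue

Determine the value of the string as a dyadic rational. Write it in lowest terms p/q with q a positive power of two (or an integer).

value(R) = { ∅ | 0 } -> -1
value(RR) = { ∅ | -1 0 } -> -2
value(RRR) = { ∅ | -2 -1 0 } -> -3
value(RRRB) = { -3 | -2 -1 0 } -> -5/2
value(RRRBB) = { -3 -5/2 | -2 -1 0 } -> -9/4
value(RRRBBR) = { -3 -5/2 | -9/4 -2 -1 0 } -> -19/8
value(RRRBBRR) = { -3 -5/2 | -19/8 -9/4 -2 -1 0 } -> -39/16
value(RRRBBRRB) = { -3 -5/2 -39/16 | -19/8 -9/4 -2 -1 0 } -> -77/32
value(RRRBBRRBB) = { -3 -5/2 -39/16 -77/32 | -19/8 -9/4 -2 -1 0 } -> -153/64
value(RRRBBRRBBB) = { -3 -5/2 -39/16 -77/32 -153/64 | -19/8 -9/4 -2 -1 0 } -> -305/128
value(RRRBBRRBBBR) = { -3 -5/2 -39/16 -77/32 -153/64 | -305/128 -19/8 -9/4 -2 -1 0 } -> -611/256
value(RRRBBRRBBBRR) = { -3 -5/2 -39/16 -77/32 -153/64 | -611/256 -305/128 -19/8 -9/4 -2 -1 0 } -> -1223/512
value(RRRBBRRBBBRRR) = { -3 -5/2 -39/16 -77/32 -153/64 | -1223/512 -611/256 -305/128 -19/8 -9/4 -2 -1 0 } -> -2447/1024
value(RRRBBRRBBBRRRB) = { -3 -5/2 -39/16 -77/32 -153/64 -2447/1024 | -1223/512 -611/256 -305/128 -19/8 -9/4 -2 -1 0 } -> -4893/2048
value(RRRBBRRBBBRRRBB) = { -3 -5/2 -39/16 -77/32 -153/64 -2447/1024 -4893/2048 | -1223/512 -611/256 -305/128 -19/8 -9/4 -2 -1 0 } -> -9785/4096

-9785/4096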